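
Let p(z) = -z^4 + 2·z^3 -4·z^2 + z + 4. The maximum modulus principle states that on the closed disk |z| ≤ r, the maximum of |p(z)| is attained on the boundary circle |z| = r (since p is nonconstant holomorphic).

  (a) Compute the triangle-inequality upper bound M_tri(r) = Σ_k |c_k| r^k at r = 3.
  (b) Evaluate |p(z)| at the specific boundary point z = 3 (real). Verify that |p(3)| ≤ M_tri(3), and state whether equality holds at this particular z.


Coefficients: c_0 = 4, c_1 = 1, c_2 = -4, c_3 = 2, c_4 = -1. Radius r = 3.
Part (a). Triangle bound: M_tri(r) = Σ_k |c_k| r^k
  = |4|·3^0 + |1|·3^1 + |-4|·3^2 + |2|·3^3 + |-1|·3^4
  = 4 + 3 + 36 + 54 + 81 = 178.
This bounds M(r) := max_{|z|=r} |p(z)| from above; equality holds iff all terms c_k z^k can be made to align in phase at a single z on |z|=r.
Part (b). At z = 3 (real, on the circle |z| = r):
  p(3) = (4)·3^0 + (1)·3^1 + (-4)·3^2 + (2)·3^3 + (-1)·3^4 = -56.
  |p(3)| = 56.
Check: |p(3)| = 56 ≤ 178 = M_tri(3). ✓ Equality does not hold at z = 3 (the coefficients have mixed signs, so the terms do not all align in phase there).

M_tri(3) = 178; |p(3)| = 56; equality at z=3: no.


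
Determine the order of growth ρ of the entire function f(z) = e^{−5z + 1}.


|e^{−5z + 1}| = e^{Re(-5·z) + 1} ≤ e^{5|z|^1 + 1} = e^{5r^1 + 1} on |z| = r, so ρ ≤ 1. Choosing z on |z|=r so that -5·z is real positive (always possible by picking arg z appropriately) gives |f(z)| = e^{5r^1 + 1}, matching the bound. The additive constant 1 does not affect log log M(r) ~ 1·log r. Hence ρ = 1.
Therefore ρ = 1.

Order ρ = 1.


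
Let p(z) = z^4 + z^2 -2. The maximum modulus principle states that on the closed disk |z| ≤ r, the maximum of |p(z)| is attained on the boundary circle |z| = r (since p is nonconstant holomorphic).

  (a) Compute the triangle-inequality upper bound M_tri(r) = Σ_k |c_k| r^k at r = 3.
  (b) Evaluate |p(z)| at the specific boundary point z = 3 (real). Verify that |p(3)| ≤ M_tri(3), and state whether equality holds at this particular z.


Coefficients: c_0 = -2, c_1 = 0, c_2 = 1, c_3 = 0, c_4 = 1. Radius r = 3.
Part (a). Triangle bound: M_tri(r) = Σ_k |c_k| r^k
  = |-2|·3^0 + |0|·3^1 + |1|·3^2 + |0|·3^3 + |1|·3^4
  = 2 + 0 + 9 + 0 + 81 = 92.
This bounds M(r) := max_{|z|=r} |p(z)| from above; equality holds iff all terms c_k z^k can be made to align in phase at a single z on |z|=r.
Part (b). At z = 3 (real, on the circle |z| = r):
  p(3) = (-2)·3^0 + (0)·3^1 + (1)·3^2 + (0)·3^3 + (1)·3^4 = 88.
  |p(3)| = 88.
Check: |p(3)| = 88 ≤ 92 = M_tri(3). ✓ Equality does not hold at z = 3 (the coefficients have mixed signs, so the terms do not all align in phase there).

M_tri(3) = 92; |p(3)| = 88; equality at z=3: no.


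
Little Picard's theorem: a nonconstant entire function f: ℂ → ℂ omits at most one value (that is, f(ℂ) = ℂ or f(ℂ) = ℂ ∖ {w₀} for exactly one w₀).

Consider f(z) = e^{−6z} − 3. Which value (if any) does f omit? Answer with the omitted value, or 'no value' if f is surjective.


Little Picard bounds the complement of f(ℂ) to at most one point.
e^{−6z} is never zero on ℂ, so 1·e^{−6z} takes every value in ℂ ∖ {0}. Adding -3 shifts the range to ℂ ∖ {-3}. Thus f omits exactly the value -3.

Omitted value: -3.


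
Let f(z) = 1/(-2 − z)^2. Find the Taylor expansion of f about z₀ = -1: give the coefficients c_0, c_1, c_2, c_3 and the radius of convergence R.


Let w = z − z₀, so z = z₀ + w.
Then -2 − z = -2 − (z₀ + w) = (-2 − z₀) − w = -1 − w.
f(z) = 1/(-1 − w)^2 = (1/(-1)^2) · (1 − w/(-1))^{−2}.
By the binomial series (1−u)^{−2} = Σ_{n≥0} C(n+1, 1) u^n for |u|<1, with u = w/(-1):
  c_n = C(n+1, 1) / (-1)^(n+2).
  c_0 = 1/(-1)^2 = 1.
  c_1 = 2/(-1)^3 = -2.
  c_2 = 3/(-1)^4 = 3.
  c_3 = 4/(-1)^5 = -4.
The series is valid for |w/d| < 1, i.e. |z − z₀| < |d|.
Radius of convergence: R = |-2 − z₀| = |-1| = 1 (distance from z₀ to the singularity z = -2).

c_0 = 1, c_1 = -2, c_2 = 3, c_3 = -4; R = 1.


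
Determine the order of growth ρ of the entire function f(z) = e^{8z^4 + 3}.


|e^{8z^4 + 3}| = e^{Re(8·z^4) + 3} ≤ e^{8|z|^4 + 3} = e^{8r^4 + 3} on |z| = r, so ρ ≤ 4. Choosing z on |z|=r so that 8·z^4 is real positive (always possible by picking arg z appropriately) gives |f(z)| = e^{8r^4 + 3}, matching the bound. The additive constant 3 does not affect log log M(r) ~ 4·log r. Hence ρ = 4.
Therefore ρ = 4.

Order ρ = 4.


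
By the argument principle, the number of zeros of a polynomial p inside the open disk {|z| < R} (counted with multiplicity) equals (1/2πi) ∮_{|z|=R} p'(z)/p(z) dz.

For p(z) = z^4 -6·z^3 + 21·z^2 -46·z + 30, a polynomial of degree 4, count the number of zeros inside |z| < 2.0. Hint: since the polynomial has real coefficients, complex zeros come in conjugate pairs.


The zeros of p are: 1, 3, (1 + 3i), (1 - 3i).
Their magnitudes are: 1, 3, 3.162, 3.162.
Zeros with |z| < R = 2.0: 1.
Count = 1.
By the argument principle, (1/2πi) ∮_{|z|=R} p'(z)/p(z) dz equals exactly this count.

Number of zeros inside |z| < 2.0: 1.


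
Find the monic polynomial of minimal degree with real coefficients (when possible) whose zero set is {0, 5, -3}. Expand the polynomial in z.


The polynomial is p(z) = ∏_{α ∈ S} (z − α), where S = {0, 5, -3}.
Expanding the product yields: p(z) = z^3 -2·z^2 -15·z.
The resulting polynomial has degree 3 and real coefficients as required.

p(z) = z^3 -2·z^2 -15·z.


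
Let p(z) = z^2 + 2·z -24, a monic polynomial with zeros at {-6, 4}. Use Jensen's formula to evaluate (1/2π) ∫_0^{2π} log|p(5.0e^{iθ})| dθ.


Zeros: -6, 4; r = 5.0.
Inside |z| < r: 4. Outside (|z| ≥ r): -6.
p(0) = -24, so log|p(0)| = log(24) = 3.1781.
Apply Jensen: I(r) = log|p(0)| + Σ_k log(r/|z_k|), summed over zeros inside |z| < r.
  log(r/|z_k|) for z_k = 4: log(5.0/4) = 0.2231
  Outside zeros (-6) contribute nothing to the Jensen sum.
Sum over inside zeros: 0.2231.
I(r) = log|p(0)| + (inside sum) = 3.1781 + 0.2231 = 3.4012.
Note: since some zeros are outside |z| ≤ r, the simplified n·log(r) form does NOT apply — only the inside zeros contribute.

I(r) ≈ 3.4012.


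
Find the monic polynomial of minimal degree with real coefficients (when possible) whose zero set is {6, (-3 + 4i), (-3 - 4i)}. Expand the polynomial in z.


The polynomial is p(z) = ∏_{α ∈ S} (z − α), where S = {6, (-3 + 4i), (-3 - 4i)}.
Expanding the product yields: p(z) = z^3 -11·z -150.
Note conjugate pairs combine to real quadratics: (z − (-3+4i))(z − (-3−4i)) = z² + 6z + 25.
The resulting polynomial has degree 3 and real coefficients as required.

p(z) = z^3 -11·z -150.


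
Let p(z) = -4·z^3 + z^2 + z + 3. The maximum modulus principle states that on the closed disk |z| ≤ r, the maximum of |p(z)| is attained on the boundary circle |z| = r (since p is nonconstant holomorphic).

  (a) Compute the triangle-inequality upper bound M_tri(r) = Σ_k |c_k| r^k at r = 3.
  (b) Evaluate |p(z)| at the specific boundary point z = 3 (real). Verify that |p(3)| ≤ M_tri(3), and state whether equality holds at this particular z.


Coefficients: c_0 = 3, c_1 = 1, c_2 = 1, c_3 = -4. Radius r = 3.
Part (a). Triangle bound: M_tri(r) = Σ_k |c_k| r^k
  = |3|·3^0 + |1|·3^1 + |1|·3^2 + |-4|·3^3
  = 3 + 3 + 9 + 108 = 123.
This bounds M(r) := max_{|z|=r} |p(z)| from above; equality holds iff all terms c_k z^k can be made to align in phase at a single z on |z|=r.
Part (b). At z = 3 (real, on the circle |z| = r):
  p(3) = (3)·3^0 + (1)·3^1 + (1)·3^2 + (-4)·3^3 = -93.
  |p(3)| = 93.
Check: |p(3)| = 93 ≤ 123 = M_tri(3). ✓ Equality does not hold at z = 3 (the coefficients have mixed signs, so the terms do not all align in phase there).

M_tri(3) = 123; |p(3)| = 93; equality at z=3: no.


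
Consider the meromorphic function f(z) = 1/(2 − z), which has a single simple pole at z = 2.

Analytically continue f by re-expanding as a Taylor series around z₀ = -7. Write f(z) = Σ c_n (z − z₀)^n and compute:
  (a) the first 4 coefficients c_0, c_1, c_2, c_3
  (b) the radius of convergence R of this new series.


Let w = z − z₀, so z = z₀ + w.
Then 2 − z = 2 − (z₀ + w) = (2 − z₀) − w = 9 − w.
f(z) = 1/(9 − w) = (1/(9)) · 1/(1 − w/(9)) = Σ_{n≥0} w^n / (9)^(n+1).
So c_n = 1/(9)^(n+1):
  c_0 = 1/(9)^1 = 1/9.
  c_1 = 1/(9)^2 = 1/81.
  c_2 = 1/(9)^3 = 1/729.
  c_3 = 1/(9)^4 = 1/6561.
The series is valid for |w/d| < 1, i.e. |z − z₀| < |d|.
Radius of convergence: R = |2 − z₀| = |9| = 9 (distance from z₀ to the singularity z = 2).

c_0 = 1/9, c_1 = 1/81, c_2 = 1/729, c_3 = 1/6561; R = 9.


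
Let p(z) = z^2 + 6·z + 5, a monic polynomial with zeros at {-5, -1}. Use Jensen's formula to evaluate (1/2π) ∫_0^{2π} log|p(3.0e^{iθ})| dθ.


Zeros: -5, -1; r = 3.0.
Inside |z| < r: -1. Outside (|z| ≥ r): -5.
p(0) = 5, so log|p(0)| = log(5) = 1.6094.
Apply Jensen: I(r) = log|p(0)| + Σ_k log(r/|z_k|), summed over zeros inside |z| < r.
  log(r/|z_k|) for z_k = -1: log(3.0/1) = 1.0986
  Outside zeros (-5) contribute nothing to the Jensen sum.
Sum over inside zeros: 1.0986.
I(r) = log|p(0)| + (inside sum) = 1.6094 + 1.0986 = 2.7081.
Note: since some zeros are outside |z| ≤ r, the simplified n·log(r) form does NOT apply — only the inside zeros contribute.

I(r) ≈ 2.7081.


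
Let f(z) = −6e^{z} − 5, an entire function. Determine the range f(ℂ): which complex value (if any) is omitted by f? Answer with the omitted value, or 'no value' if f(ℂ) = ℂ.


Little Picard bounds the complement of f(ℂ) to at most one point.
e^{z} is never zero on ℂ, so -6·e^{z} takes every value in ℂ ∖ {0}. Adding -5 shifts the range to ℂ ∖ {-5}. Thus f omits exactly the value -5.

Omitted value: -5.


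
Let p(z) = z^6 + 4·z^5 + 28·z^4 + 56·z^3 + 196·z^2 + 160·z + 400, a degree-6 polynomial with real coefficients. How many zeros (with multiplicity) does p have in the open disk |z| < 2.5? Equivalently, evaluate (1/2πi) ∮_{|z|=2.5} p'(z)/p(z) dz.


The zeros of p are: (0 + 2i), (0 - 2i), (-1 + 3i), (-1 - 3i), (-1 + 3i), (-1 - 3i).
Their magnitudes are: 2, 2, 3.162, 3.162, 3.162, 3.162.
Zeros with |z| < R = 2.5: (0 + 2i), (0 - 2i).
Count = 2.
By the argument principle, (1/2πi) ∮_{|z|=R} p'(z)/p(z) dz equals exactly this count.

Number of zeros inside |z| < 2.5: 2.


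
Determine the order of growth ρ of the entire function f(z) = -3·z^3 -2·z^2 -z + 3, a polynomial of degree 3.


|f(z)| ≤ Σ|c_k|·r^k = O(r^3) as r → ∞. Polynomial growth is O(e^{r^ε}) for every ε > 0 (since r^3/e^{r^ε} → 0), so ρ ≤ ε for all ε > 0, i.e. ρ = 0. Every nonconstant polynomial has order 0.
Therefore ρ = 0.

Order ρ = 0.


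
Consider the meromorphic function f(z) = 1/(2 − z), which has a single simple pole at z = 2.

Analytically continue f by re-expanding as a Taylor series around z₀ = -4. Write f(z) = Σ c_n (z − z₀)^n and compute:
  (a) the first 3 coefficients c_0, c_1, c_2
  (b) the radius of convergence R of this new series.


Let w = z − z₀, so z = z₀ + w.
Then 2 − z = 2 − (z₀ + w) = (2 − z₀) − w = 6 − w.
f(z) = 1/(6 − w) = (1/(6)) · 1/(1 − w/(6)) = Σ_{n≥0} w^n / (6)^(n+1).
So c_n = 1/(6)^(n+1):
  c_0 = 1/(6)^1 = 1/6.
  c_1 = 1/(6)^2 = 1/36.
  c_2 = 1/(6)^3 = 1/216.
The series is valid for |w/d| < 1, i.e. |z − z₀| < |d|.
Radius of convergence: R = |2 − z₀| = |6| = 6 (distance from z₀ to the singularity z = 2).

c_0 = 1/6, c_1 = 1/36, c_2 = 1/216; R = 6.


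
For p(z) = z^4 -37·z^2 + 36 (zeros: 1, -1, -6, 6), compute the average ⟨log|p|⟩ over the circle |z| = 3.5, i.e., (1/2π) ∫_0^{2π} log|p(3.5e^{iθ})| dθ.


Zeros: -6, -1, 1, 6; r = 3.5.
Inside |z| < r: -1, 1. Outside (|z| ≥ r): -6, 6.
p(0) = 36, so log|p(0)| = log(36) = 3.5835.
Apply Jensen: I(r) = log|p(0)| + Σ_k log(r/|z_k|), summed over zeros inside |z| < r.
  log(r/|z_k|) for z_k = 1: log(3.5/1) = 1.2528
  log(r/|z_k|) for z_k = -1: log(3.5/1) = 1.2528
  Outside zeros (-6, 6) contribute nothing to the Jensen sum.
Sum over inside zeros: 2.5055.
I(r) = log|p(0)| + (inside sum) = 3.5835 + 2.5055 = 6.0890.
Note: since some zeros are outside |z| ≤ r, the simplified n·log(r) form does NOT apply — only the inside zeros contribute.

I(r) ≈ 6.0890.


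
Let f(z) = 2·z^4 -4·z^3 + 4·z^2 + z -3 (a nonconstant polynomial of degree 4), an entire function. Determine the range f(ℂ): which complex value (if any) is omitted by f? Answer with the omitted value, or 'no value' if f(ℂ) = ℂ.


Little Picard bounds the complement of f(ℂ) to at most one point.
For every w ∈ ℂ, the equation p(z) − w = 0 is a nonconstant polynomial in z and hence has at least one root by the fundamental theorem of algebra. So p is surjective onto ℂ, omitting no value.

Omitted value: no value.


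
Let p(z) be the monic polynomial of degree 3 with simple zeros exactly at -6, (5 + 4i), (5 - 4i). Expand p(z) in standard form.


The polynomial is p(z) = ∏_{α ∈ S} (z − α), where S = {-6, (5 + 4i), (5 - 4i)}.
Expanding the product yields: p(z) = z^3 -4·z^2 -19·z + 246.
Note conjugate pairs combine to real quadratics: (z − (5+4i))(z − (5−4i)) = z² − 10z + 41.
The resulting polynomial has degree 3 and real coefficients as required.

p(z) = z^3 -4·z^2 -19·z + 246.


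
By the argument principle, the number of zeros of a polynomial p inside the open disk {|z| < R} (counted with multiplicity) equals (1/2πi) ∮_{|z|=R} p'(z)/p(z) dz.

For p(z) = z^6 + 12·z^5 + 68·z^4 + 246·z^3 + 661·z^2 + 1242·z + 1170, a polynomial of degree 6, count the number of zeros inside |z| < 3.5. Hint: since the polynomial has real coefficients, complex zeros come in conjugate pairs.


The zeros of p are: (-3 + 2i), (-3 - 2i), (-3 + 1i), (-3 - 1i), (0 + 3i), (0 - 3i).
Their magnitudes are: 3.606, 3.606, 3.162, 3.162, 3, 3.
Zeros with |z| < R = 3.5: (-3 + 1i), (-3 - 1i), (0 + 3i), (0 - 3i).
Count = 4.
By the argument principle, (1/2πi) ∮_{|z|=R} p'(z)/p(z) dz equals exactly this count.

Number of zeros inside |z| < 3.5: 4.


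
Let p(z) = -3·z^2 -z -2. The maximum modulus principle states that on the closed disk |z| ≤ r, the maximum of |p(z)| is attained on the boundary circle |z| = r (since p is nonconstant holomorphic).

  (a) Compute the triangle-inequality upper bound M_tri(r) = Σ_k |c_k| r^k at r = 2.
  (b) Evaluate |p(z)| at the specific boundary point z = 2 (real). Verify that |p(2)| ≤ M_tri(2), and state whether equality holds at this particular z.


Coefficients: c_0 = -2, c_1 = -1, c_2 = -3. Radius r = 2.
Part (a). Triangle bound: M_tri(r) = Σ_k |c_k| r^k
  = |-2|·2^0 + |-1|·2^1 + |-3|·2^2
  = 2 + 2 + 12 = 16.
This bounds M(r) := max_{|z|=r} |p(z)| from above; equality holds iff all terms c_k z^k can be made to align in phase at a single z on |z|=r.
Part (b). At z = 2 (real, on the circle |z| = r):
  p(2) = (-2)·2^0 + (-1)·2^1 + (-3)·2^2 = -16.
  |p(2)| = 16.
Since all nonzero coefficients share the same sign, |p(2)| = 16 = M_tri(2); the triangle bound is attained at z = 2, so in fact M(r) = 16.

M_tri(2) = 16; |p(2)| = 16; equality at z=2: yes.


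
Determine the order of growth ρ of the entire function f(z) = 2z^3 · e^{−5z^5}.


M(r) = max_{|z|=r} |2|·|z|^3·|e^{−5z^5}| = 2·r^3 · e^{5r^5} (the factors attain their maxima compatibly on |z|=r). Then log M(r) = log 2 + 3·log r + 5r^5, dominated by the last term, so log log M(r) ~ 5·log r. The polynomial factor 2z^3 contributes only a log r term and does not affect the order. ρ = 5.
Therefore ρ = 5.

Order ρ = 5.


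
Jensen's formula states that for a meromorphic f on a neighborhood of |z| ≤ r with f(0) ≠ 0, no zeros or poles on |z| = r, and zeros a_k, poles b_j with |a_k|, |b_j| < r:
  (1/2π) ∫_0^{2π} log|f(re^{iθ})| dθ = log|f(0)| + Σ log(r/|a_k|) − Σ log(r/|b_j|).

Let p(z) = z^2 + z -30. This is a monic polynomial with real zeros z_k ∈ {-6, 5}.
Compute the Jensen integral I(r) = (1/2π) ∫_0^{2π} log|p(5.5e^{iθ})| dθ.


Zeros: -6, 5; r = 5.5.
Inside |z| < r: 5. Outside (|z| ≥ r): -6.
p(0) = -30, so log|p(0)| = log(30) = 3.4012.
Apply Jensen: I(r) = log|p(0)| + Σ_k log(r/|z_k|), summed over zeros inside |z| < r.
  log(r/|z_k|) for z_k = 5: log(5.5/5) = 0.0953
  Outside zeros (-6) contribute nothing to the Jensen sum.
Sum over inside zeros: 0.0953.
I(r) = log|p(0)| + (inside sum) = 3.4012 + 0.0953 = 3.4965.
Note: since some zeros are outside |z| ≤ r, the simplified n·log(r) form does NOT apply — only the inside zeros contribute.

I(r) ≈ 3.4965.


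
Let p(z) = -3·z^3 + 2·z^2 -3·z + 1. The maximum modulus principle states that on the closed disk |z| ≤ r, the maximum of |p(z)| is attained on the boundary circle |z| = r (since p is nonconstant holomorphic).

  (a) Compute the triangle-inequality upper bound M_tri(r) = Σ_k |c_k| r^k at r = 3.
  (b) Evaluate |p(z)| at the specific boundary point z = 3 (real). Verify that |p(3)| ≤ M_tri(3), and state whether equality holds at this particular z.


Coefficients: c_0 = 1, c_1 = -3, c_2 = 2, c_3 = -3. Radius r = 3.
Part (a). Triangle bound: M_tri(r) = Σ_k |c_k| r^k
  = |1|·3^0 + |-3|·3^1 + |2|·3^2 + |-3|·3^3
  = 1 + 9 + 18 + 81 = 109.
This bounds M(r) := max_{|z|=r} |p(z)| from above; equality holds iff all terms c_k z^k can be made to align in phase at a single z on |z|=r.
Part (b). At z = 3 (real, on the circle |z| = r):
  p(3) = (1)·3^0 + (-3)·3^1 + (2)·3^2 + (-3)·3^3 = -71.
  |p(3)| = 71.
Check: |p(3)| = 71 ≤ 109 = M_tri(3). ✓ Equality does not hold at z = 3 (the coefficients have mixed signs, so the terms do not all align in phase there).

M_tri(3) = 109; |p(3)| = 71; equality at z=3: no.


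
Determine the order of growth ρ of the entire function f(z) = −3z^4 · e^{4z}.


M(r) = max_{|z|=r} |-3|·|z|^4·|e^{4z}| = 3·r^4 · e^{4r^1} (the factors attain their maxima compatibly on |z|=r). Then log M(r) = log 3 + 4·log r + 4r^1, dominated by the last term, so log log M(r) ~ 1·log r. The polynomial factor -3z^4 contributes only a log r term and does not affect the order. ρ = 1.
Therefore ρ = 1.

Order ρ = 1.


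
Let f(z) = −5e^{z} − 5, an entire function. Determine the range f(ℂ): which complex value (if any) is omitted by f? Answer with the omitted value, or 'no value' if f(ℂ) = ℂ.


Little Picard bounds the complement of f(ℂ) to at most one point.
e^{z} is never zero on ℂ, so -5·e^{z} takes every value in ℂ ∖ {0}. Adding -5 shifts the range to ℂ ∖ {-5}. Thus f omits exactly the value -5.

Omitted value: -5.


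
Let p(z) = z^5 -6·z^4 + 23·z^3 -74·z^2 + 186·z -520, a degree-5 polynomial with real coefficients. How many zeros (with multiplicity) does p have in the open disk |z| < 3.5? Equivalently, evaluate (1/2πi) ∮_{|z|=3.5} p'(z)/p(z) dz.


The zeros of p are: (-1 + 3i), (-1 - 3i), (2 + 3i), (2 - 3i), 4.
Their magnitudes are: 3.162, 3.162, 3.606, 3.606, 4.
Zeros with |z| < R = 3.5: (-1 + 3i), (-1 - 3i).
Count = 2.
By the argument principle, (1/2πi) ∮_{|z|=R} p'(z)/p(z) dz equals exactly this count.

Number of zeros inside |z| < 3.5: 2.


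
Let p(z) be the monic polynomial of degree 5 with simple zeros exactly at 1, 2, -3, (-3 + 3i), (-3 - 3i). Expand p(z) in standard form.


The polynomial is p(z) = ∏_{α ∈ S} (z − α), where S = {1, 2, -3, (-3 + 3i), (-3 - 3i)}.
Expanding the product yields: p(z) = z^5 + 6·z^4 + 11·z^3 -36·z^2 -90·z + 108.
Note conjugate pairs combine to real quadratics: (z − (-3+3i))(z − (-3−3i)) = z² + 6z + 18.
The resulting polynomial has degree 5 and real coefficients as required.

p(z) = z^5 + 6·z^4 + 11·z^3 -36·z^2 -90·z + 108.


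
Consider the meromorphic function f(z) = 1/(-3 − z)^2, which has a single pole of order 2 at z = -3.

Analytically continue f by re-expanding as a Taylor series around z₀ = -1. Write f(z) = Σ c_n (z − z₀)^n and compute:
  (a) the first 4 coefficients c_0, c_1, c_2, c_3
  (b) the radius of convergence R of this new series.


Let w = z − z₀, so z = z₀ + w.
Then -3 − z = -3 − (z₀ + w) = (-3 − z₀) − w = -2 − w.
f(z) = 1/(-2 − w)^2 = (1/(-2)^2) · (1 − w/(-2))^{−2}.
By the binomial series (1−u)^{−2} = Σ_{n≥0} C(n+1, 1) u^n for |u|<1, with u = w/(-2):
  c_n = C(n+1, 1) / (-2)^(n+2).
  c_0 = 1/(-2)^2 = 1/4.
  c_1 = 2/(-2)^3 = -1/4.
  c_2 = 3/(-2)^4 = 3/16.
  c_3 = 4/(-2)^5 = -1/8.
The series is valid for |w/d| < 1, i.e. |z − z₀| < |d|.
Radius of convergence: R = |-3 − z₀| = |-2| = 2 (distance from z₀ to the singularity z = -3).

c_0 = 1/4, c_1 = -1/4, c_2 = 3/16, c_3 = -1/8; R = 2.


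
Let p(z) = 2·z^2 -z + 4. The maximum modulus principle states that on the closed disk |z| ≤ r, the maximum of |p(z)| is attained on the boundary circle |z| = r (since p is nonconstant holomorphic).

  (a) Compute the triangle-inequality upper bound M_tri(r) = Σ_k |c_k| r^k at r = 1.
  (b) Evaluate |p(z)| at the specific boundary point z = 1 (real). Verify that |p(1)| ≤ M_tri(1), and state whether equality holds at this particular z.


Coefficients: c_0 = 4, c_1 = -1, c_2 = 2. Radius r = 1.
Part (a). Triangle bound: M_tri(r) = Σ_k |c_k| r^k
  = |4|·1^0 + |-1|·1^1 + |2|·1^2
  = 4 + 1 + 2 = 7.
This bounds M(r) := max_{|z|=r} |p(z)| from above; equality holds iff all terms c_k z^k can be made to align in phase at a single z on |z|=r.
Part (b). At z = 1 (real, on the circle |z| = r):
  p(1) = (4)·1^0 + (-1)·1^1 + (2)·1^2 = 5.
  |p(1)| = 5.
Check: |p(1)| = 5 ≤ 7 = M_tri(1). ✓ Equality does not hold at z = 1 (the coefficients have mixed signs, so the terms do not all align in phase there).

M_tri(1) = 7; |p(1)| = 5; equality at z=1: no.


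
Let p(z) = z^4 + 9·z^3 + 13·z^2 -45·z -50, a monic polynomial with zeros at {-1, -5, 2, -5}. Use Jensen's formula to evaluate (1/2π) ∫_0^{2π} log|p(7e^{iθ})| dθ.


Zeros: -5, -5, -1, 2; r = 7.
Inside |z| < r: -5, -5, -1, 2. Outside (|z| ≥ r): ∅.
p(0) = -50, so log|p(0)| = log(50) = 3.9120.
Apply Jensen: I(r) = log|p(0)| + Σ_k log(r/|z_k|), summed over zeros inside |z| < r.
  log(r/|z_k|) for z_k = -1: log(7/1) = 1.9459
  log(r/|z_k|) for z_k = -5: log(7/5) = 0.3365
  log(r/|z_k|) for z_k = 2: log(7/2) = 1.2528
  log(r/|z_k|) for z_k = -5: log(7/5) = 0.3365
Sum over inside zeros: 3.8716.
I(r) = log|p(0)| + (inside sum) = 3.9120 + 3.8716 = 7.7836.
Closed form (all zeros inside, monic): I(r) = n·log(r) = 4·log(7) = 7.7836. ✓

I(r) ≈ 7.7836.


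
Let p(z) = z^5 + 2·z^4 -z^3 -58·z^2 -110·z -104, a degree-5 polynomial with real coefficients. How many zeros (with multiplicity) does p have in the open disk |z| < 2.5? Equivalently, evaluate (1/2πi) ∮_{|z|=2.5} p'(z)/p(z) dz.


The zeros of p are: 4, (-1 + 1i), (-1 - 1i), (-2 + 3i), (-2 - 3i).
Their magnitudes are: 4, 1.414, 1.414, 3.606, 3.606.
Zeros with |z| < R = 2.5: (-1 + 1i), (-1 - 1i).
Count = 2.
By the argument principle, (1/2πi) ∮_{|z|=R} p'(z)/p(z) dz equals exactly this count.

Number of zeros inside |z| < 2.5: 2.


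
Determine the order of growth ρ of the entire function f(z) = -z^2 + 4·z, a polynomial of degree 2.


|f(z)| ≤ Σ|c_k|·r^k = O(r^2) as r → ∞. Polynomial growth is O(e^{r^ε}) for every ε > 0 (since r^2/e^{r^ε} → 0), so ρ ≤ ε for all ε > 0, i.e. ρ = 0. Every nonconstant polynomial has order 0.
Therefore ρ = 0.

Order ρ = 0.


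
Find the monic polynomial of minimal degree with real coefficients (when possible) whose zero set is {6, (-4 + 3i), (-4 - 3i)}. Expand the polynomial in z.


The polynomial is p(z) = ∏_{α ∈ S} (z − α), where S = {6, (-4 + 3i), (-4 - 3i)}.
Expanding the product yields: p(z) = z^3 + 2·z^2 -23·z -150.
Note conjugate pairs combine to real quadratics: (z − (-4+3i))(z − (-4−3i)) = z² + 8z + 25.
The resulting polynomial has degree 3 and real coefficients as required.

p(z) = z^3 + 2·z^2 -23·z -150.


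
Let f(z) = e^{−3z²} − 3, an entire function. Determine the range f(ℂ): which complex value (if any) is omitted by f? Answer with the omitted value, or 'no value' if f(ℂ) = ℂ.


Little Picard bounds the complement of f(ℂ) to at most one point.
The exponent g(z) = −3z² is a nonconstant polynomial, hence surjective onto ℂ. So e^{g(z)} takes every value in {e^w : w ∈ ℂ} = ℂ ∖ {0}. Adding -3 shifts the range to ℂ ∖ {-3}. f omits exactly -3.

Omitted value: -3.


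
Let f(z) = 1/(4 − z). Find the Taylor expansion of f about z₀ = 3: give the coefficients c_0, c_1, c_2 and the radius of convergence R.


Let w = z − z₀, so z = z₀ + w.
Then 4 − z = 4 − (z₀ + w) = (4 − z₀) − w = 1 − w.
f(z) = 1/(1 − w) = (1/(1)) · 1/(1 − w/(1)) = Σ_{n≥0} w^n / (1)^(n+1).
So c_n = 1/(1)^(n+1):
  c_0 = 1/(1)^1 = 1.
  c_1 = 1/(1)^2 = 1.
  c_2 = 1/(1)^3 = 1.
The series is valid for |w/d| < 1, i.e. |z − z₀| < |d|.
Radius of convergence: R = |4 − z₀| = |1| = 1 (distance from z₀ to the singularity z = 4).

c_0 = 1, c_1 = 1, c_2 = 1; R = 1.


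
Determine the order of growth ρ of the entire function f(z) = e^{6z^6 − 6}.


|e^{6z^6 − 6}| = e^{Re(6·z^6) + -6} ≤ e^{6|z|^6 + -6} = e^{6r^6 + -6} on |z| = r, so ρ ≤ 6. Choosing z on |z|=r so that 6·z^6 is real positive (always possible by picking arg z appropriately) gives |f(z)| = e^{6r^6 + -6}, matching the bound. The additive constant -6 does not affect log log M(r) ~ 6·log r. Hence ρ = 6.
Therefore ρ = 6.

Order ρ = 6.


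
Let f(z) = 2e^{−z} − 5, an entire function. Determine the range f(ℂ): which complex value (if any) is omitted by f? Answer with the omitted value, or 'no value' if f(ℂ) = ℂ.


Little Picard bounds the complement of f(ℂ) to at most one point.
e^{−z} is never zero on ℂ, so 2·e^{−z} takes every value in ℂ ∖ {0}. Adding -5 shifts the range to ℂ ∖ {-5}. Thus f omits exactly the value -5.

Omitted value: -5.


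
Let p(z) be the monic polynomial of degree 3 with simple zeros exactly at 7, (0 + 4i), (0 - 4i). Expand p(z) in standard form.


The polynomial is p(z) = ∏_{α ∈ S} (z − α), where S = {7, (0 + 4i), (0 - 4i)}.
Expanding the product yields: p(z) = z^3 -7·z^2 + 16·z -112.
Note conjugate pairs combine to real quadratics: (z − (0+4i))(z − (0−4i)) = z² + 16.
The resulting polynomial has degree 3 and real coefficients as required.

p(z) = z^3 -7·z^2 + 16·z -112.


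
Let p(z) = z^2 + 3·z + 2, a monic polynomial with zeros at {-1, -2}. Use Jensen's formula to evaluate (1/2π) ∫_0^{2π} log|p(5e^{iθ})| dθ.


Zeros: -2, -1; r = 5.
Inside |z| < r: -2, -1. Outside (|z| ≥ r): ∅.
p(0) = 2, so log|p(0)| = log(2) = 0.6931.
Apply Jensen: I(r) = log|p(0)| + Σ_k log(r/|z_k|), summed over zeros inside |z| < r.
  log(r/|z_k|) for z_k = -1: log(5/1) = 1.6094
  log(r/|z_k|) for z_k = -2: log(5/2) = 0.9163
Sum over inside zeros: 2.5257.
I(r) = log|p(0)| + (inside sum) = 0.6931 + 2.5257 = 3.2189.
Closed form (all zeros inside, monic): I(r) = n·log(r) = 2·log(5) = 3.2189. ✓

I(r) ≈ 3.2189.


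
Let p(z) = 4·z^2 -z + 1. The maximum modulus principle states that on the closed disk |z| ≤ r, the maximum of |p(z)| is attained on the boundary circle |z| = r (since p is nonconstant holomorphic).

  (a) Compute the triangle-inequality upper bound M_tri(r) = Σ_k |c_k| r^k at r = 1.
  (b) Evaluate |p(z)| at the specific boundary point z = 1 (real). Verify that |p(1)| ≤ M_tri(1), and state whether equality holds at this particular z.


Coefficients: c_0 = 1, c_1 = -1, c_2 = 4. Radius r = 1.
Part (a). Triangle bound: M_tri(r) = Σ_k |c_k| r^k
  = |1|·1^0 + |-1|·1^1 + |4|·1^2
  = 1 + 1 + 4 = 6.
This bounds M(r) := max_{|z|=r} |p(z)| from above; equality holds iff all terms c_k z^k can be made to align in phase at a single z on |z|=r.
Part (b). At z = 1 (real, on the circle |z| = r):
  p(1) = (1)·1^0 + (-1)·1^1 + (4)·1^2 = 4.
  |p(1)| = 4.
Check: |p(1)| = 4 ≤ 6 = M_tri(1). ✓ Equality does not hold at z = 1 (the coefficients have mixed signs, so the terms do not all align in phase there).

M_tri(1) = 6; |p(1)| = 4; equality at z=1: no.


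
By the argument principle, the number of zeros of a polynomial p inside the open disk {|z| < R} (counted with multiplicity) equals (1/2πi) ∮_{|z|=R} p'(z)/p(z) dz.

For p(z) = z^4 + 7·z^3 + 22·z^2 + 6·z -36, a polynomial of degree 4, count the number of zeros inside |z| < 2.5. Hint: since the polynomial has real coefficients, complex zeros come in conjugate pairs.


The zeros of p are: -2, 1, (-3 + 3i), (-3 - 3i).
Their magnitudes are: 2, 1, 4.243, 4.243.
Zeros with |z| < R = 2.5: -2, 1.
Count = 2.
By the argument principle, (1/2πi) ∮_{|z|=R} p'(z)/p(z) dz equals exactly this count.

Number of zeros inside |z| < 2.5: 2.


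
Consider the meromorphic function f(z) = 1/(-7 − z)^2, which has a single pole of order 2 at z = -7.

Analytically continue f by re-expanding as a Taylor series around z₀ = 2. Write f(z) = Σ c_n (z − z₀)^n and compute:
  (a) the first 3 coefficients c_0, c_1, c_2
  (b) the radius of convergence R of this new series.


Let w = z − z₀, so z = z₀ + w.
Then -7 − z = -7 − (z₀ + w) = (-7 − z₀) − w = -9 − w.
f(z) = 1/(-9 − w)^2 = (1/(-9)^2) · (1 − w/(-9))^{−2}.
By the binomial series (1−u)^{−2} = Σ_{n≥0} C(n+1, 1) u^n for |u|<1, with u = w/(-9):
  c_n = C(n+1, 1) / (-9)^(n+2).
  c_0 = 1/(-9)^2 = 1/81.
  c_1 = 2/(-9)^3 = -2/729.
  c_2 = 3/(-9)^4 = 1/2187.
The series is valid for |w/d| < 1, i.e. |z − z₀| < |d|.
Radius of convergence: R = |-7 − z₀| = |-9| = 9 (distance from z₀ to the singularity z = -7).

c_0 = 1/81, c_1 = -2/729, c_2 = 1/2187; R = 9.


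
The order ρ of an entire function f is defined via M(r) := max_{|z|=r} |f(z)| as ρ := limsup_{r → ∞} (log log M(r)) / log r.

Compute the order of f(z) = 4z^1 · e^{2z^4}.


M(r) = max_{|z|=r} |4|·|z|^1·|e^{2z^4}| = 4·r^1 · e^{2r^4} (the factors attain their maxima compatibly on |z|=r). Then log M(r) = log 4 + 1·log r + 2r^4, dominated by the last term, so log log M(r) ~ 4·log r. The polynomial factor 4z^1 contributes only a log r term and does not affect the order. ρ = 4.
Therefore ρ = 4.

Order ρ = 4.


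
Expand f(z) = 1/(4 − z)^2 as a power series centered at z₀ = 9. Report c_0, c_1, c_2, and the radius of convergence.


Let w = z − z₀, so z = z₀ + w.
Then 4 − z = 4 − (z₀ + w) = (4 − z₀) − w = -5 − w.
f(z) = 1/(-5 − w)^2 = (1/(-5)^2) · (1 − w/(-5))^{−2}.
By the binomial series (1−u)^{−2} = Σ_{n≥0} C(n+1, 1) u^n for |u|<1, with u = w/(-5):
  c_n = C(n+1, 1) / (-5)^(n+2).
  c_0 = 1/(-5)^2 = 1/25.
  c_1 = 2/(-5)^3 = -2/125.
  c_2 = 3/(-5)^4 = 3/625.
The series is valid for |w/d| < 1, i.e. |z − z₀| < |d|.
Radius of convergence: R = |4 − z₀| = |-5| = 5 (distance from z₀ to the singularity z = 4).

c_0 = 1/25, c_1 = -2/125, c_2 = 3/625; R = 5.


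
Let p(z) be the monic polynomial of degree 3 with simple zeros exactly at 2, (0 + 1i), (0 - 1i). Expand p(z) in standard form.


The polynomial is p(z) = ∏_{α ∈ S} (z − α), where S = {2, (0 + 1i), (0 - 1i)}.
Expanding the product yields: p(z) = z^3 -2·z^2 + z -2.
Note conjugate pairs combine to real quadratics: (z − (0+1i))(z − (0−1i)) = z² + 1.
The resulting polynomial has degree 3 and real coefficients as required.

p(z) = z^3 -2·z^2 + z -2.


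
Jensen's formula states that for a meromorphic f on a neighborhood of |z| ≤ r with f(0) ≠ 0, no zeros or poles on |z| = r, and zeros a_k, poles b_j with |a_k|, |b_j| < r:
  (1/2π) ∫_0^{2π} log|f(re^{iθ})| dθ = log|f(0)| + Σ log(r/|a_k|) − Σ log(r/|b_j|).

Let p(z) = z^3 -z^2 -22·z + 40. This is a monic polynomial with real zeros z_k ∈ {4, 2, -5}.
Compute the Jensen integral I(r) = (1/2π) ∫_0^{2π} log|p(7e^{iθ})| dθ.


Zeros: -5, 2, 4; r = 7.
Inside |z| < r: -5, 2, 4. Outside (|z| ≥ r): ∅.
p(0) = 40, so log|p(0)| = log(40) = 3.6889.
Apply Jensen: I(r) = log|p(0)| + Σ_k log(r/|z_k|), summed over zeros inside |z| < r.
  log(r/|z_k|) for z_k = 4: log(7/4) = 0.5596
  log(r/|z_k|) for z_k = 2: log(7/2) = 1.2528
  log(r/|z_k|) for z_k = -5: log(7/5) = 0.3365
Sum over inside zeros: 2.1489.
I(r) = log|p(0)| + (inside sum) = 3.6889 + 2.1489 = 5.8377.
Closed form (all zeros inside, monic): I(r) = n·log(r) = 3·log(7) = 5.8377. ✓

I(r) ≈ 5.8377.


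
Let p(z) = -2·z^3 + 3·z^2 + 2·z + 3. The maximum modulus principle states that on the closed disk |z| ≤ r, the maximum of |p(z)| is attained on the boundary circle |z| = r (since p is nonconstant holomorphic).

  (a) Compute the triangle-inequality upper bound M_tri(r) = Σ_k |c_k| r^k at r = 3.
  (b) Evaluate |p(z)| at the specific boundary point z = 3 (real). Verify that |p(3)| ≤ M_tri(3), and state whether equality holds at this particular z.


Coefficients: c_0 = 3, c_1 = 2, c_2 = 3, c_3 = -2. Radius r = 3.
Part (a). Triangle bound: M_tri(r) = Σ_k |c_k| r^k
  = |3|·3^0 + |2|·3^1 + |3|·3^2 + |-2|·3^3
  = 3 + 6 + 27 + 54 = 90.
This bounds M(r) := max_{|z|=r} |p(z)| from above; equality holds iff all terms c_k z^k can be made to align in phase at a single z on |z|=r.
Part (b). At z = 3 (real, on the circle |z| = r):
  p(3) = (3)·3^0 + (2)·3^1 + (3)·3^2 + (-2)·3^3 = -18.
  |p(3)| = 18.
Check: |p(3)| = 18 ≤ 90 = M_tri(3). ✓ Equality does not hold at z = 3 (the coefficients have mixed signs, so the terms do not all align in phase there).

M_tri(3) = 90; |p(3)| = 18; equality at z=3: no.


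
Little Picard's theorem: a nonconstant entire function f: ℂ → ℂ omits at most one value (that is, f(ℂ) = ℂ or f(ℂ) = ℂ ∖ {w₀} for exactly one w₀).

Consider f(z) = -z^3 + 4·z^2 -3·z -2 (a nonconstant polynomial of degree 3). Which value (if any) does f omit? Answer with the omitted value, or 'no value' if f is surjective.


Little Picard bounds the complement of f(ℂ) to at most one point.
For every w ∈ ℂ, the equation p(z) − w = 0 is a nonconstant polynomial in z and hence has at least one root by the fundamental theorem of algebra. So p is surjective onto ℂ, omitting no value.

Omitted value: no value.


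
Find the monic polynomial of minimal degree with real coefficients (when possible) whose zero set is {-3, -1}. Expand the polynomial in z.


The polynomial is p(z) = ∏_{α ∈ S} (z − α), where S = {-3, -1}.
Expanding the product yields: p(z) = z^2 + 4·z + 3.
The resulting polynomial has degree 2 and real coefficients as required.

p(z) = z^2 + 4·z + 3.


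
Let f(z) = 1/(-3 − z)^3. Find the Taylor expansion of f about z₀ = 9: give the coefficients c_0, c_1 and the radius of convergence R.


Let w = z − z₀, so z = z₀ + w.
Then -3 − z = -3 − (z₀ + w) = (-3 − z₀) − w = -12 − w.
f(z) = 1/(-12 − w)^3 = (1/(-12)^3) · (1 − w/(-12))^{−3}.
By the binomial series (1−u)^{−3} = Σ_{n≥0} C(n+2, 2) u^n for |u|<1, with u = w/(-12):
  c_n = C(n+2, 2) / (-12)^(n+3).
  c_0 = 1/(-12)^3 = -1/1728.
  c_1 = 3/(-12)^4 = 1/6912.
The series is valid for |w/d| < 1, i.e. |z − z₀| < |d|.
Radius of convergence: R = |-3 − z₀| = |-12| = 12 (distance from z₀ to the singularity z = -3).

c_0 = -1/1728, c_1 = 1/6912; R = 12.


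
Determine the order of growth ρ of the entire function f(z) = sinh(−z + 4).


sinh(w) is a linear combination of e^{iw} and e^{−iw} (or e^w, e^{−w} in the hyperbolic case), so |sinh(w)| ≤ e^{|w|}. With w = −z + 4, |w| ≤ 1|z| + 4 = 1r + 4 on |z| = r, giving M(r) ≤ e^{1r + 4}, so ρ ≤ 1. On a suitable ray (z = it for sin/cos; z = t for sinh/cosh, t real → ∞), |sinh(−z + 4)| grows like e^{1|t|}/2, so ρ ≥ 1. Hence ρ = 1.
Therefore ρ = 1.

Order ρ = 1.


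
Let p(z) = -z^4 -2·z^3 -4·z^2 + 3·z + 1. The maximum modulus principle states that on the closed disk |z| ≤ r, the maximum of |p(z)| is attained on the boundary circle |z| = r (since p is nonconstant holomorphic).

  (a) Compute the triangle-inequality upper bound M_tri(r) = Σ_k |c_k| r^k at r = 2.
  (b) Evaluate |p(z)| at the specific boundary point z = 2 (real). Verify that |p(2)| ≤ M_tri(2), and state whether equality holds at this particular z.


Coefficients: c_0 = 1, c_1 = 3, c_2 = -4, c_3 = -2, c_4 = -1. Radius r = 2.
Part (a). Triangle bound: M_tri(r) = Σ_k |c_k| r^k
  = |1|·2^0 + |3|·2^1 + |-4|·2^2 + |-2|·2^3 + |-1|·2^4
  = 1 + 6 + 16 + 16 + 16 = 55.
This bounds M(r) := max_{|z|=r} |p(z)| from above; equality holds iff all terms c_k z^k can be made to align in phase at a single z on |z|=r.
Part (b). At z = 2 (real, on the circle |z| = r):
  p(2) = (1)·2^0 + (3)·2^1 + (-4)·2^2 + (-2)·2^3 + (-1)·2^4 = -41.
  |p(2)| = 41.
Check: |p(2)| = 41 ≤ 55 = M_tri(2). ✓ Equality does not hold at z = 2 (the coefficients have mixed signs, so the terms do not all align in phase there).

M_tri(2) = 55; |p(2)| = 41; equality at z=2: no.


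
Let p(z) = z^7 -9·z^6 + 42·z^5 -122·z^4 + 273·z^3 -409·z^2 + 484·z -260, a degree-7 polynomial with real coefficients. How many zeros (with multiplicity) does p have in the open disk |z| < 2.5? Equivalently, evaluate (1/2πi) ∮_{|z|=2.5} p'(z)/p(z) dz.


The zeros of p are: 1, (1 + 2i), (1 - 2i), (3 + 2i), (3 - 2i), (0 + 2i), (0 - 2i).
Their magnitudes are: 1, 2.236, 2.236, 3.606, 3.606, 2, 2.
Zeros with |z| < R = 2.5: 1, (1 + 2i), (1 - 2i), (0 + 2i), (0 - 2i).
Count = 5.
By the argument principle, (1/2πi) ∮_{|z|=R} p'(z)/p(z) dz equals exactly this count.

Number of zeros inside |z| < 2.5: 5.


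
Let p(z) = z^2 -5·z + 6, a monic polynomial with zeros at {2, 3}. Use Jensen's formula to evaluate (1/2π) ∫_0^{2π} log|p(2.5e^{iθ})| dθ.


Zeros: 2, 3; r = 2.5.
Inside |z| < r: 2. Outside (|z| ≥ r): 3.
p(0) = 6, so log|p(0)| = log(6) = 1.7918.
Apply Jensen: I(r) = log|p(0)| + Σ_k log(r/|z_k|), summed over zeros inside |z| < r.
  log(r/|z_k|) for z_k = 2: log(2.5/2) = 0.2231
  Outside zeros (3) contribute nothing to the Jensen sum.
Sum over inside zeros: 0.2231.
I(r) = log|p(0)| + (inside sum) = 1.7918 + 0.2231 = 2.0149.
Note: since some zeros are outside |z| ≤ r, the simplified n·log(r) form does NOT apply — only the inside zeros contribute.

I(r) ≈ 2.0149.


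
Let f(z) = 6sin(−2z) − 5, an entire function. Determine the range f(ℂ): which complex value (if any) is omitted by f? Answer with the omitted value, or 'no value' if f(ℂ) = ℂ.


Little Picard bounds the complement of f(ℂ) to at most one point.
sin is entire and surjective onto ℂ: for every w ∈ ℂ, sin(ζ) = w has a solution ζ ∈ ℂ (e.g., via the complex inverse arcsin). With ζ = −2z this gives z = ζ/(-2). Then 6·sin(−2z) takes every value in 6·ℂ = ℂ, and adding -5 is a bijection of ℂ. So f is surjective and omits no value. (Note: only on the real line is sin bounded by [−1, 1].)

Omitted value: no value.


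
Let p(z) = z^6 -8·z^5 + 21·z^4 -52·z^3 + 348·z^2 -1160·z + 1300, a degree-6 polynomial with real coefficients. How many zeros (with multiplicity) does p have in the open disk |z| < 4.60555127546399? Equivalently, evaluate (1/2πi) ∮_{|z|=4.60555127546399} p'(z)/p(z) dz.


The zeros of p are: (-2 + 3i), (-2 - 3i), (3 + 1i), (3 - 1i), (3 + 1i), (3 - 1i).
Their magnitudes are: 3.606, 3.606, 3.162, 3.162, 3.162, 3.162.
Zeros with |z| < R = 4.60555127546399: (-2 + 3i), (-2 - 3i), (3 + 1i), (3 - 1i), (3 + 1i), (3 - 1i).
Count = 6.
By the argument principle, (1/2πi) ∮_{|z|=R} p'(z)/p(z) dz equals exactly this count.

Number of zeros inside |z| < 4.60555127546399: 6.


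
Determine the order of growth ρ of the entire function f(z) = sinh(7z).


sinh(w) is a linear combination of e^{iw} and e^{−iw} (or e^w, e^{−w} in the hyperbolic case), so |sinh(w)| ≤ e^{|w|}. With w = 7z, |w| ≤ 7|z| + 0 = 7r + 0 on |z| = r, giving M(r) ≤ e^{7r + 0}, so ρ ≤ 1. On a suitable ray (z = it for sin/cos; z = t for sinh/cosh, t real → ∞), |sinh(7z)| grows like e^{7|t|}/2, so ρ ≥ 1. Hence ρ = 1.
Therefore ρ = 1.

Order ρ = 1.


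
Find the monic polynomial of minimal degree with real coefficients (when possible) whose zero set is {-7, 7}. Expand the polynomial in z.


The polynomial is p(z) = ∏_{α ∈ S} (z − α), where S = {-7, 7}.
Expanding the product yields: p(z) = z^2 -49.
The resulting polynomial has degree 2 and real coefficients as required.

p(z) = z^2 -49.
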